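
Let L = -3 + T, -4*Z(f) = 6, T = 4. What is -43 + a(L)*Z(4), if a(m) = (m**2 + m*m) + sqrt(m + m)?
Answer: -46 - 3*sqrt(2)/2 ≈ -48.121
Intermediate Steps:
Z(f) = -3/2 (Z(f) = -1/4*6 = -3/2)
L = 1 (L = -3 + 4 = 1)
a(m) = 2*m**2 + sqrt(2)*sqrt(m) (a(m) = (m**2 + m**2) + sqrt(2*m) = 2*m**2 + sqrt(2)*sqrt(m))
-43 + a(L)*Z(4) = -43 + (2*1**2 + sqrt(2)*sqrt(1))*(-3/2) = -43 + (2*1 + sqrt(2)*1)*(-3/2) = -43 + (2 + sqrt(2))*(-3/2) = -43 + (-3 - 3*sqrt(2)/2) = -46 - 3*sqrt(2)/2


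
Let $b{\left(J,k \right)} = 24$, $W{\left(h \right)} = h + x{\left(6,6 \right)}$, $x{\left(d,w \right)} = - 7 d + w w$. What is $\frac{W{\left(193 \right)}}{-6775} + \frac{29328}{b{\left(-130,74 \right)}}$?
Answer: $\frac{8278863}{6775} \approx 1222.0$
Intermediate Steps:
$x{\left(d,w \right)} = w^{2} - 7 d$ ($x{\left(d,w \right)} = - 7 d + w^{2} = w^{2} - 7 d$)
$W{\left(h \right)} = -6 + h$ ($W{\left(h \right)} = h + \left(6^{2} - 42\right) = h + \left(36 - 42\right) = h - 6 = -6 + h$)
$\frac{W{\left(193 \right)}}{-6775} + \frac{29328}{b{\left(-130,74 \right)}} = \frac{-6 + 193}{-6775} + \frac{29328}{24} = 187 \left(- \frac{1}{6775}\right) + 29328 \cdot \frac{1}{24} = - \frac{187}{6775} + 1222 = \frac{8278863}{6775}$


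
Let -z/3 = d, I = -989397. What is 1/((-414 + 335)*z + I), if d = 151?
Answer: -1/953610 ≈ -1.0486e-6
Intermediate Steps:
z = -453 (z = -3*151 = -453)
1/((-414 + 335)*z + I) = 1/((-414 + 335)*(-453) - 989397) = 1/(-79*(-453) - 989397) = 1/(35787 - 989397) = 1/(-953610) = -1/953610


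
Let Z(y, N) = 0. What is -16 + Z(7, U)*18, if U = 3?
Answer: -16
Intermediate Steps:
-16 + Z(7, U)*18 = -16 + 0*18 = -16 + 0 = -16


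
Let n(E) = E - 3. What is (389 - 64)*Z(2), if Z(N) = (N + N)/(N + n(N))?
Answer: 1300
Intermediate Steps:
n(E) = -3 + E
Z(N) = 2*N/(-3 + 2*N) (Z(N) = (N + N)/(N + (-3 + N)) = (2*N)/(-3 + 2*N) = 2*N/(-3 + 2*N))
(389 - 64)*Z(2) = (389 - 64)*(2*2/(-3 + 2*2)) = 325*(2*2/(-3 + 4)) = 325*(2*2/1) = 325*(2*2*1) = 325*4 = 1300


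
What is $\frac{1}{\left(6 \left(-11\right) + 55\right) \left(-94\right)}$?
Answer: $\frac{1}{1034} \approx 0.00096712$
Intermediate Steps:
$\frac{1}{\left(6 \left(-11\right) + 55\right) \left(-94\right)} = \frac{1}{\left(-66 + 55\right) \left(-94\right)} = \frac{1}{\left(-11\right) \left(-94\right)} = \frac{1}{1034}$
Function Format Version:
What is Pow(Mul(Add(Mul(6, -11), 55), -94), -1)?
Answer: Rational(1, 1034) ≈ 0.00096712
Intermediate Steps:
Pow(Mul(Add(Mul(6, -11), 55), -94), -1) = Pow(Mul(Add(-66, 55), -94), -1) = Pow(Mul(-11, -94), -1) = Pow(1034, -1) = Rational(1, 1034)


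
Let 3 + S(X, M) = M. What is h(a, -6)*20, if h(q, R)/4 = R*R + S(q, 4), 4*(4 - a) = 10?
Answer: 2960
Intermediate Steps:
S(X, M) = -3 + M
a = 3/2 (a = 4 - 1/4*10 = 4 - 5/2 = 3/2 ≈ 1.5000)
h(q, R) = 4 + 4*R**2 (h(q, R) = 4*(R*R + (-3 + 4)) = 4*(R**2 + 1) = 4*(1 + R**2) = 4 + 4*R**2)
h(a, -6)*20 = (4 + 4*(-6)**2)*20 = (4 + 4*36)*20 = (4 + 144)*20 = 148*20 = 2960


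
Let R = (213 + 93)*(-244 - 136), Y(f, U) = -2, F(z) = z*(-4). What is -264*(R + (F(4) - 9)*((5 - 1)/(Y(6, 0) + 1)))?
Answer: 30671520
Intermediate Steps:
F(z) = -4*z
R = -116280 (R = 306*(-380) = -116280)
-264*(R + (F(4) - 9)*((5 - 1)/(Y(6, 0) + 1))) = -264*(-116280 + (-4*4 - 9)*((5 - 1)/(-2 + 1))) = -264*(-116280 + (-16 - 9)*(4/(-1))) = -264*(-116280 - 100*(-1)) = -264*(-116280 - 25*(-4)) = -264*(-116280 + 100) = -264*(-116180) = 30671520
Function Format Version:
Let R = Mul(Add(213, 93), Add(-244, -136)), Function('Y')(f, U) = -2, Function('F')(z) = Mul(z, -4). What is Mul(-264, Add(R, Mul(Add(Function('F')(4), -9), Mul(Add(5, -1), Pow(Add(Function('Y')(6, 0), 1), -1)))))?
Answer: 30671520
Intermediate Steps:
Function('F')(z) = Mul(-4, z)
R = -116280 (R = Mul(306, -380) = -116280)
Mul(-264, Add(R, Mul(Add(Function('F')(4), -9), Mul(Add(5, -1), Pow(Add(Function('Y')(6, 0), 1), -1))))) = Mul(-264, Add(-116280, Mul(Add(Mul(-4, 4), -9), Mul(Add(5, -1), Pow(Add(-2, 1), -1))))) = Mul(-264, Add(-116280, Mul(Add(-16, -9), Mul(4, Pow(-1, -1))))) = Mul(-264, Add(-116280, Mul(-25, Mul(4, -1)))) = Mul(-264, Add(-116280, Mul(-25, -4))) = Mul(-264, Add(-116280, 100)) = Mul(-264, -116180) = 30671520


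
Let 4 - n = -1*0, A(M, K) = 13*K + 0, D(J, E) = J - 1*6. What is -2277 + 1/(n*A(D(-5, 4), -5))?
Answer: -592021/260 ≈ -2277.0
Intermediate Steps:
D(J, E) = -6 + J (D(J, E) = J - 6 = -6 + J)
A(M, K) = 13*K
n = 4 (n = 4 - (-1)*0 = 4 - 1*0 = 4 + 0 = 4)
-2277 + 1/(n*A(D(-5, 4), -5)) = -2277 + 1/(4*(13*(-5))) = -2277 + 1/(4*(-65)) = -2277 + 1/(-260) = -2277 - 1/260 = -592021/260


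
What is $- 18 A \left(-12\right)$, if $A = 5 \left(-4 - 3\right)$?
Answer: $-7560$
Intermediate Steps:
$A = -35$ ($A = 5 \left(-7\right) = -35$)
$- 18 A \left(-12\right) = \left(-18\right) \left(-35\right) \left(-12\right) = 630 \left(-12\right) = -7560$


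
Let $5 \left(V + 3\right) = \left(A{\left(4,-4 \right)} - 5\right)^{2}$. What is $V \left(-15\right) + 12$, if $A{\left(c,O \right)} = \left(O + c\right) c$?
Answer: $-18$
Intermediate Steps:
$A{\left(c,O \right)} = c \left(O + c\right)$
$V = 2$ ($V = -3 + \frac{\left(4 \left(-4 + 4\right) - 5\right)^{2}}{5} = -3 + \frac{\left(4 \cdot 0 - 5\right)^{2}}{5} = -3 + \frac{\left(0 - 5\right)^{2}}{5} = -3 + \frac{\left(-5\right)^{2}}{5} = -3 + \frac{1}{5} \cdot 25 = -3 + 5 = 2$)
$V \left(-15\right) + 12 = 2 \left(-15\right) + 12 = -30 + 12 = -18$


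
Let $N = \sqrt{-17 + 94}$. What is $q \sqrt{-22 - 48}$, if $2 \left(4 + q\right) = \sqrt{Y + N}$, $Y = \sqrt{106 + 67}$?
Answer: $\frac{i \sqrt{70} \left(-8 + \sqrt{\sqrt{77} + \sqrt{173}}\right)}{2} \approx - 13.877 i$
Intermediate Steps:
$N = \sqrt{77} \approx 8.775$
$Y = \sqrt{173} \approx 13.153$
$q = -4 + \frac{\sqrt{\sqrt{77} + \sqrt{173}}}{2}$ ($q = -4 + \frac{\sqrt{\sqrt{173} + \sqrt{77}}}{2} = -4 + \frac{\sqrt{\sqrt{77} + \sqrt{173}}}{2} \approx -1.6586$)
$q \sqrt{-22 - 48} = \left(-4 + \frac{\sqrt{\sqrt{77} + \sqrt{173}}}{2}\right) \sqrt{-22 - 48} = \left(-4 + \frac{\sqrt{\sqrt{77} + \sqrt{173}}}{2}\right) \sqrt{-70} = \left(-4 + \frac{\sqrt{\sqrt{77} + \sqrt{173}}}{2}\right) i \sqrt{70} = i \sqrt{70} \left(-4 + \frac{\sqrt{\sqrt{77} + \sqrt{173}}}{2}\right)$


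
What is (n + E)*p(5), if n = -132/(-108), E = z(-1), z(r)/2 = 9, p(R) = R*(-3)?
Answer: -865/3 ≈ -288.33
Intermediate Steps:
p(R) = -3*R
z(r) = 18 (z(r) = 2*9 = 18)
E = 18
n = 11/9 (n = -132*(-1/108) = 11/9 ≈ 1.2222)
(n + E)*p(5) = (11/9 + 18)*(-3*5) = (173/9)*(-15) = -865/3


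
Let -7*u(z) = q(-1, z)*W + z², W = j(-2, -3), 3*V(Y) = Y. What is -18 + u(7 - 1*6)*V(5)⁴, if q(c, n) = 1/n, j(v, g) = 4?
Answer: -13331/567 ≈ -23.511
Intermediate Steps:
V(Y) = Y/3
W = 4
q(c, n) = 1/n
u(z) = -4/(7*z) - z²/7 (u(z) = -(4/z + z²)/7 = -(z² + 4/z)/7 = -4/(7*z) - z²/7)
-18 + u(7 - 1*6)*V(5)⁴ = -18 + ((-4 - (7 - 1*6)³)/(7*(7 - 1*6)))*((⅓)*5)⁴ = -18 + ((-4 - (7 - 6)³)/(7*(7 - 6)))*(5/3)⁴ = -18 + ((⅐)*(-4 - 1*1³)/1)*(625/81) = -18 + ((⅐)*1*(-4 - 1*1))*(625/81) = -18 + ((⅐)*1*(-4 - 1))*(625/81) = -18 + ((⅐)*1*(-5))*(625/81) = -18 - 5/7*625/81 = -18 - 3125/567 = -13331/567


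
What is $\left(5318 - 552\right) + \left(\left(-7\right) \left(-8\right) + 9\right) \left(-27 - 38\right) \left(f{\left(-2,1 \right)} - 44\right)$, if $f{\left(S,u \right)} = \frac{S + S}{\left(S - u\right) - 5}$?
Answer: $\frac{377107}{2} \approx 1.8855 \cdot 10^{5}$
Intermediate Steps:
$f{\left(S,u \right)} = \frac{2 S}{-5 + S - u}$
$\left(5318 - 552\right) + \left(\left(-7\right) \left(-8\right) + 9\right) \left(-27 - 38\right) \left(f{\left(-2,1 \right)} - 44\right) = \left(5318 - 552\right) + \left(\left(-7\right) \left(-8\right) + 9\right) \left(-27 - 38\right) \left(\left(-2\right) \left(-2\right) \frac{1}{5 + 1 - -2} - 44\right) = 4766 + \left(56 + 9\right) \left(- 65 \left(\left(-2\right) \left(-2\right) \frac{1}{5 + 1 + 2} - 44\right)\right) = 4766 + 65 \left(- 65 \left(\left(-2\right) \left(-2\right) \frac{1}{8} - 44\right)\right) = 4766 + 65 \left(- 65 \left(\frac{1}{2} - 44\right)\right) = 4766 + 65 \left(\left(-65\right) \left(- \frac{87}{2}\right)\right) = 4766 + 65 \cdot \frac{5655}{2} = 4766 + \frac{367575}{2} = \frac{377107}{2}$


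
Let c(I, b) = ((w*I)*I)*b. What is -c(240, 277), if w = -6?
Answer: 95731200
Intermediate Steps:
c(I, b) = -6*b*I**2 (c(I, b) = ((-6*I)*I)*b = (-6*I**2)*b = -6*b*I**2)
-c(240, 277) = -(-6)*277*240**2 = -(-6)*277*57600 = -1*(-95731200) = 95731200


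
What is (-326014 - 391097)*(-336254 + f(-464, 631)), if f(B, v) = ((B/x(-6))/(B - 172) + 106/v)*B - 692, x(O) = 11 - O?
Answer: 8083101486258714/33443 ≈ 2.4170e+11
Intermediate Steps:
f(B, v) = -692 + B*(106/v + B/(17*(-172 + B))) (f(B, v) = ((B/(11 - 1*(-6)))/(B - 172) + 106/v)*B - 692 = ((B/(11 + 6))/(-172 + B) + 106/v)*B - 692 = ((B/17)/(-172 + B) + 106/v)*B - 692 = (B/(17*(-172 + B)) + 106/v)*B - 692 = (106/v + B/(17*(-172 + B)))*B - 692 = B*(106/v + B/(17*(-172 + B))) - 692 = -692 + B*(106/v + B/(17*(-172 + B))))
(-326014 - 391097)*(-336254 + f(-464, 631)) = (-326014 - 391097)*(-336254 + (1/17)*(-309944*(-464) + 1802*(-464)**2 + 2023408*631 + 631*(-464)**2 - 11764*(-464)*631)/(631*(-172 - 464))) = -717111*(-336254 + (1/17)*(1/631)*(143814016 + 1802*215296 + 1276770448 + 631*215296 + 3444310976)/(-636)) = -717111*(-336254 + (1/17)*(1/631)*(-1/636)*(143814016 + 387963392 + 1276770448 + 135851776 + 3444310976)) = -717111*(-336254 + (1/17)*(1/631)*(-1/636)*5388710608) = -717111*(-336254 - 1347177652/1705593) = -717111*(-574859646274/1705593) = 8083101486258714/33443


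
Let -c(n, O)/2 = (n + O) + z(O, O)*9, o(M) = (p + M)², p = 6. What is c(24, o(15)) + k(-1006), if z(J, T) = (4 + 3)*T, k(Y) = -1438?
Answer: -57934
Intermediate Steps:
z(J, T) = 7*T
o(M) = (6 + M)²
c(n, O) = -128*O - 2*n (c(n, O) = -2*((n + O) + (7*O)*9) = -2*((O + n) + 63*O) = -2*(n + 64*O) = -128*O - 2*n)
c(24, o(15)) + k(-1006) = (-128*(6 + 15)² - 2*24) - 1438 = (-128*21² - 48) - 1438 = (-128*441 - 48) - 1438 = (-56448 - 48) - 1438 = -56496 - 1438 = -57934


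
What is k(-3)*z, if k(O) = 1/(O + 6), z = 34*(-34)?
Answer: -1156/3 ≈ -385.33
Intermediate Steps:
z = -1156
k(O) = 1/(6 + O)
k(-3)*z = -1156/(6 - 3) = -1156/3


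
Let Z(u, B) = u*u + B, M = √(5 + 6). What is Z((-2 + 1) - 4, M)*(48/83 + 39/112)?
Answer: 215325/9296 + 8613*√11/9296 ≈ 26.236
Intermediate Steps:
M = √11 ≈ 3.3166
Z(u, B) = B + u² (Z(u, B) = u² + B = B + u²)
Z((-2 + 1) - 4, M)*(48/83 + 39/112) = (√11 + ((-2 + 1) - 4)²)*(48/83 + 39/112) = (√11 + (-1 - 4)²)*(48*(1/83) + 39*(1/112)) = (√11 + (-5)²)*(48/83 + 39/112) = (√11 + 25)*(8613/9296) = (25 + √11)*(8613/9296) = 215325/9296 + 8613*√11/9296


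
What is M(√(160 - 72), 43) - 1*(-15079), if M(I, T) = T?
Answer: 15122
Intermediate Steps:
M(√(160 - 72), 43) - 1*(-15079) = 43 - 1*(-15079) = 43 + 15079 = 15122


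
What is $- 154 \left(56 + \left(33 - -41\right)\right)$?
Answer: $-20020$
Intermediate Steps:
$- 154 \left(56 + \left(33 - -41\right)\right) = - 154 \left(56 + \left(33 + 41\right)\right) = - 154 \left(56 + 74\right) = \left(-154\right) 130 = -20020$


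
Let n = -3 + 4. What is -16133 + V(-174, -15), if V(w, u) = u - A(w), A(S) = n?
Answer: -16149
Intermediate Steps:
n = 1
A(S) = 1
V(w, u) = -1 + u (V(w, u) = u - 1*1 = u - 1 = -1 + u)
-16133 + V(-174, -15) = -16133 + (-1 - 15) = -16133 - 16 = -16149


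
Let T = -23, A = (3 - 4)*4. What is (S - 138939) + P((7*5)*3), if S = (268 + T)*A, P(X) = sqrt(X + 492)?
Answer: -139919 + sqrt(597) ≈ -1.3989e+5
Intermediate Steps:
A = -4 (A = -1*4 = -4)
P(X) = sqrt(492 + X)
S = -980 (S = (268 - 23)*(-4) = 245*(-4) = -980)
(S - 138939) + P((7*5)*3) = (-980 - 138939) + sqrt(492 + (7*5)*3) = -139919 + sqrt(492 + 35*3) = -139919 + sqrt(492 + 105) = -139919 + sqrt(597)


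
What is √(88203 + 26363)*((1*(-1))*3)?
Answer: -3*√114566 ≈ -1015.4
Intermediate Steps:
√(88203 + 26363)*((1*(-1))*3) = √114566*(-1*3) = √114566*(-3) = -3*√114566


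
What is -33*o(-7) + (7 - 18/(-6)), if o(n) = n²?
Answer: -1607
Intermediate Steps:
-33*o(-7) + (7 - 18/(-6)) = -33*(-7)² + (7 - 18/(-6)) = -33*49 + (7 - 18*(-1)/6) = -1617 + (7 - 1*(-3)) = -1617 + (7 + 3) = -1617 + 10 = -1607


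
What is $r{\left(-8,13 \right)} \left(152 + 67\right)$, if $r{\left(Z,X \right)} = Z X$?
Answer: $-22776$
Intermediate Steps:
$r{\left(Z,X \right)} = X Z$
$r{\left(-8,13 \right)} \left(152 + 67\right) = 13 \left(-8\right) \left(152 + 67\right) = \left(-104\right) 219 = -22776$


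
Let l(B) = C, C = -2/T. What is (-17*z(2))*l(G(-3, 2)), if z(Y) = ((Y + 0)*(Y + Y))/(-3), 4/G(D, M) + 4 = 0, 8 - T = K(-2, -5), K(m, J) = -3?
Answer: -272/33 ≈ -8.2424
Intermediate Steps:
T = 11 (T = 8 - 1*(-3) = 8 + 3 = 11)
G(D, M) = -1 (G(D, M) = 4/(-4 + 0) = 4/(-4) = 4*(-¼) = -1)
C = -2/11 ≈ -0.18182
l(B) = -2/11
z(Y) = -2*Y²/3 (z(Y) = (Y*(2*Y))*(-⅓) = (2*Y²)*(-⅓) = -2*Y²/3)
(-17*z(2))*l(G(-3, 2)) = -(-34)*2²/3*(-2/11) = -(-34)*4/3*(-2/11) = -17*(-8/3)*(-2/11) = (136/3)*(-2/11) = -272/33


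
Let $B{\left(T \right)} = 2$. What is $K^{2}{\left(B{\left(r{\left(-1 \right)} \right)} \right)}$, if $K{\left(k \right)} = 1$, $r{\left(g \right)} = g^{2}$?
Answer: $1$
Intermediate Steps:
$K^{2}{\left(B{\left(r{\left(-1 \right)} \right)} \right)} = 1^{2} = 1$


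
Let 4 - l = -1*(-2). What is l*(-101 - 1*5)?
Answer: -212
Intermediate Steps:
l = 2 (l = 4 - (-1)*(-2) = 4 - 1*2 = 4 - 2 = 2)
l*(-101 - 1*5) = 2*(-101 - 1*5) = 2*(-101 - 5) = 2*(-106) = -212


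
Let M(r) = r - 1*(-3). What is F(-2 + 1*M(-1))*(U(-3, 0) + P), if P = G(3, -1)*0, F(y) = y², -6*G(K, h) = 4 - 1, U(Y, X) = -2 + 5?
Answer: 0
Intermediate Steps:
M(r) = 3 + r (M(r) = r + 3 = 3 + r)
U(Y, X) = 3
G(K, h) = -½ (G(K, h) = -(4 - 1)/6 = -⅙*3 = -½)
P = 0 (P = -½*0 = 0)
F(-2 + 1*M(-1))*(U(-3, 0) + P) = (-2 + 1*(3 - 1))²*(3 + 0) = (-2 + 1*2)²*3 = (-2 + 2)²*3 = 0²*3 = 0*3 = 0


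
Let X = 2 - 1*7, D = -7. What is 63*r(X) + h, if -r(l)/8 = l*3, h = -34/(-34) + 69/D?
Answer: 52858/7 ≈ 7551.1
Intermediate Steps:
X = -5 (X = 2 - 7 = -5)
h = -62/7 (h = -34/(-34) + 69/(-7) = -34*(-1/34) + 69*(-⅐) = 1 - 69/7 = -62/7 ≈ -8.8571)
r(l) = -24*l (r(l) = -8*l*3 = -24*l)
63*r(X) + h = 63*(-24*(-5)) - 62/7 = 63*120 - 62/7 = 7560 - 62/7 = 52858/7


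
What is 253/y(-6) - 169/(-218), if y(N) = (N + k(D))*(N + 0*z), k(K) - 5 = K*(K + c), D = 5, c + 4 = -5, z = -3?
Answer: 19112/6867 ≈ 2.7832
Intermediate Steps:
c = -9 (c = -4 - 5 = -9)
k(K) = 5 + K*(-9 + K) (k(K) = 5 + K*(K - 9) = 5 + K*(-9 + K))
y(N) = N*(-15 + N) (y(N) = (N + (5 + 5**2 - 9*5))*(N + 0*(-3)) = (N + (5 + 25 - 45))*(N + 0) = (N - 15)*N = (-15 + N)*N = N*(-15 + N))
253/y(-6) - 169/(-218) = 253/((-6*(-15 - 6))) - 169/(-218) = 253/((-6*(-21))) - 169*(-1/218) = 253/126 + 169/218 = 19112/6867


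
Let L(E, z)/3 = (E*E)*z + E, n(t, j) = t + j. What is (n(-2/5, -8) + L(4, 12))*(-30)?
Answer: -17388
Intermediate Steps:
n(t, j) = j + t
L(E, z) = 3*E + 3*z*E² (L(E, z) = 3*((E*E)*z + E) = 3*(E²*z + E) = 3*(z*E² + E) = 3*(E + z*E²) = 3*E + 3*z*E²)
(n(-2/5, -8) + L(4, 12))*(-30) = ((-8 - 2/5) + 3*4*(1 + 4*12))*(-30) = ((-8 - 2*⅕) + 3*4*(1 + 48))*(-30) = ((-8 - ⅖) + 3*4*49)*(-30) = (-42/5 + 588)*(-30) = (2898/5)*(-30) = -17388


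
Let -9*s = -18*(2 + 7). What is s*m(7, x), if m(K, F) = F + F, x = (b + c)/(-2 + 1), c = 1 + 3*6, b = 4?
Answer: -828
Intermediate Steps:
c = 19 (c = 1 + 18 = 19)
x = -23 (x = (4 + 19)/(-2 + 1) = 23/(-1) = 23*(-1) = -23)
m(K, F) = 2*F
s = 18 (s = -(-2)*(2 + 7) = -(-2)*9 = -⅑*(-162) = 18)
s*m(7, x) = 18*(2*(-23)) = 18*(-46) = -828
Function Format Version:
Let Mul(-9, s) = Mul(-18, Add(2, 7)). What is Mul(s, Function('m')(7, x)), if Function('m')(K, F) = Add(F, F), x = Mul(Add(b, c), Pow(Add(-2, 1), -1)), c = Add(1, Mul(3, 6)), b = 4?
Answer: -828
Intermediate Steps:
c = 19 (c = Add(1, 18) = 19)
x = -23 (x = Mul(Add(4, 19), Pow(Add(-2, 1), -1)) = Mul(23, Pow(-1, -1)) = Mul(23, -1) = -23)
Function('m')(K, F) = Mul(2, F)
s = 18 (s = Mul(Rational(-1, 9), Mul(-18, Add(2, 7))) = Mul(Rational(-1, 9), Mul(-18, 9)) = Mul(Rational(-1, 9), -162) = 18)
Mul(s, Function('m')(7, x)) = Mul(18, Mul(2, -23)) = Mul(18, -46) = -828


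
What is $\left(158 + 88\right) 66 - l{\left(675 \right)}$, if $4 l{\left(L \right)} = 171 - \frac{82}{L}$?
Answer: $\frac{43721857}{2700} \approx 16193.0$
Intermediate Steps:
$l{\left(L \right)} = \frac{171}{4} - \frac{41}{2 L}$ ($l{\left(L \right)} = \frac{171 - \frac{82}{L}}{4} = \frac{171}{4} - \frac{41}{2 L}$)
$\left(158 + 88\right) 66 - l{\left(675 \right)} = \left(158 + 88\right) 66 - \frac{-82 + 171 \cdot 675}{4 \cdot 675} = 246 \cdot 66 - \frac{1}{4} \cdot \frac{1}{675} \left(-82 + 115425\right) = 16236 - \frac{1}{4} \cdot \frac{1}{675} \cdot 115343 = 16236 - \frac{115343}{2700} = \frac{43721857}{2700}$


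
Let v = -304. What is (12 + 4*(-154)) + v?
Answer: -908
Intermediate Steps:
(12 + 4*(-154)) + v = (12 + 4*(-154)) - 304 = (12 - 616) - 304 = -604 - 304 = -908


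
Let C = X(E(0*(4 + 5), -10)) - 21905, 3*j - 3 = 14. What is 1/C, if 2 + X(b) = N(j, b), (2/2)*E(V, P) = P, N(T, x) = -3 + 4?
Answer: -1/21906 ≈ -4.5650e-5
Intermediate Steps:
j = 17/3 (j = 1 + (⅓)*14 = 1 + 14/3 = 17/3 ≈ 5.6667)
N(T, x) = 1
E(V, P) = P
X(b) = -1 (X(b) = -2 + 1 = -1)
C = -21906 (C = -1 - 21905 = -21906)
1/C = 1/(-21906) = -1/21906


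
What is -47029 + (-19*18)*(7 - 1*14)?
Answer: -44635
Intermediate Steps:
-47029 + (-19*18)*(7 - 1*14) = -47029 - 342*(7 - 14) = -47029 - 342*(-7) = -47029 + 2394 = -44635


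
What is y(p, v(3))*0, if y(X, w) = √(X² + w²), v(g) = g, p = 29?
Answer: 0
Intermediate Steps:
y(p, v(3))*0 = √(29² + 3²)*0 = √(841 + 9)*0 = √850*0 = (5*√34)*0 = 0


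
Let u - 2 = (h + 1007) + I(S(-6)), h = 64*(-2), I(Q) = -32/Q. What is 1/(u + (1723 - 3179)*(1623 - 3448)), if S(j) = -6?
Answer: 3/7974259 ≈ 3.7621e-7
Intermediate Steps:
h = -128
u = 2659/3 (u = 2 + ((-128 + 1007) - 32/(-6)) = 2 + (879 - 32*(-1/6)) = 2 + (879 + 16/3) = 2 + 2653/3 = 2659/3 ≈ 886.33)
1/(u + (1723 - 3179)*(1623 - 3448)) = 1/(2659/3 + (1723 - 3179)*(1623 - 3448)) = 1/(2659/3 - 1456*(-1825)) = 1/(2659/3 + 2657200) = 1/(7974259/3) = 3/7974259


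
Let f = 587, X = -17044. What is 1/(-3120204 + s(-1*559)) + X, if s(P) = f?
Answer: -53170752149/3119617 ≈ -17044.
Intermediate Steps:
s(P) = 587
1/(-3120204 + s(-1*559)) + X = 1/(-3120204 + 587) - 17044 = 1/(-3119617) - 17044 = -1/3119617 - 17044 = -53170752149/3119617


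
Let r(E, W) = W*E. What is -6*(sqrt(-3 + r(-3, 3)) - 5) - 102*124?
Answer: -12618 - 12*I*sqrt(3) ≈ -12618.0 - 20.785*I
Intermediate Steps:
r(E, W) = E*W
-6*(sqrt(-3 + r(-3, 3)) - 5) - 102*124 = -6*(sqrt(-3 - 3*3) - 5) - 102*124 = -6*(sqrt(-3 - 9) - 5) - 12648 = -6*(sqrt(-12) - 5) - 12648 = -6*(2*I*sqrt(3) - 5) - 12648 = -6*(-5 + 2*I*sqrt(3)) - 12648 = (30 - 12*I*sqrt(3)) - 12648 = -12618 - 12*I*sqrt(3)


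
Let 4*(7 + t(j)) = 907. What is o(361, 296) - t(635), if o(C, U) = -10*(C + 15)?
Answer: -15919/4 ≈ -3979.8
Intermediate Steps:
o(C, U) = -150 - 10*C (o(C, U) = -10*(15 + C) = -150 - 10*C)
t(j) = 879/4 (t(j) = -7 + (¼)*907 = -7 + 907/4 = 879/4)
o(361, 296) - t(635) = (-150 - 10*361) - 1*879/4 = (-150 - 3610) - 879/4 = -3760 - 879/4 = -15919/4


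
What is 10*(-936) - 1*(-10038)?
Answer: 678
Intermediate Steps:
10*(-936) - 1*(-10038) = -9360 + 10038 = 678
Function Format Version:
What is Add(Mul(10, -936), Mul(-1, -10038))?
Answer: 678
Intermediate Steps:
Add(Mul(10, -936), Mul(-1, -10038)) = Add(-9360, 10038) = 678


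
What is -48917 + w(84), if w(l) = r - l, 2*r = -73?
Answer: -98075/2 ≈ -49038.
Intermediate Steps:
r = -73/2 (r = (1/2)*(-73) = -73/2 ≈ -36.500)
w(l) = -73/2 - l
-48917 + w(84) = -48917 + (-73/2 - 1*84) = -48917 + (-73/2 - 84) = -48917 - 241/2 = -98075/2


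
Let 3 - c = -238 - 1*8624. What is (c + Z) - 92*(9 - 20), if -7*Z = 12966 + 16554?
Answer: 39619/7 ≈ 5659.9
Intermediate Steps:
Z = -29520/7 (Z = -(12966 + 16554)/7 = -1/7*29520 = -29520/7 ≈ -4217.1)
c = 8865 (c = 3 - (-238 - 1*8624) = 3 - (-238 - 8624) = 3 - 1*(-8862) = 3 + 8862 = 8865)
(c + Z) - 92*(9 - 20) = (8865 - 29520/7) - 92*(9 - 20) = 32535/7 - 92*(-11) = 32535/7 + 1012 = 39619/7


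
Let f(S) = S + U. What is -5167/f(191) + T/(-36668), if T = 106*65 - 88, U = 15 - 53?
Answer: -95252131/2805102 ≈ -33.957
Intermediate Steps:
U = -38
T = 6802 (T = 6890 - 88 = 6802)
f(S) = -38 + S (f(S) = S - 38 = -38 + S)
-5167/f(191) + T/(-36668) = -5167/(-38 + 191) + 6802/(-36668) = -5167/153 + 6802*(-1/36668) = -5167*1/153 - 3401/18334 = -5167/153 - 3401/18334 = -95252131/2805102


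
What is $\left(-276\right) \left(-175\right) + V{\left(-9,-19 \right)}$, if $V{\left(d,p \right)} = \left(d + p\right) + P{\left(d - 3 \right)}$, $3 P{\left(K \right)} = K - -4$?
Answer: $\frac{144808}{3} \approx 48269.0$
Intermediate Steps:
$P{\left(K \right)} = \frac{4}{3} + \frac{K}{3}$ ($P{\left(K \right)} = \frac{K - -4}{3} = \frac{K + 4}{3} = \frac{4 + K}{3} = \frac{4}{3} + \frac{K}{3}$)
$V{\left(d,p \right)} = \frac{1}{3} + p + \frac{4 d}{3}$ ($V{\left(d,p \right)} = \left(d + p\right) + \left(\frac{4}{3} + \frac{d - 3}{3}\right) = \left(d + p\right) + \left(\frac{4}{3} + \frac{-3 + d}{3}\right) = \left(d + p\right) + \left(\frac{4}{3} + \left(-1 + \frac{d}{3}\right)\right) = \left(d + p\right) + \left(\frac{1}{3} + \frac{d}{3}\right) = \frac{1}{3} + p + \frac{4 d}{3}$)
$\left(-276\right) \left(-175\right) + V{\left(-9,-19 \right)} = \left(-276\right) \left(-175\right) + \left(\frac{1}{3} - 19 + \frac{4}{3} \left(-9\right)\right) = 48300 - \frac{92}{3} = \frac{144808}{3}$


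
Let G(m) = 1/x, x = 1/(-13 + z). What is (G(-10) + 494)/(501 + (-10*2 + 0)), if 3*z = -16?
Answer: 1427/1443 ≈ 0.98891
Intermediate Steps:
z = -16/3 (z = (1/3)*(-16) = -16/3 ≈ -5.3333)
x = -3/55 (x = 1/(-13 - 16/3) = 1/(-55/3) = -3/55 ≈ -0.054545)
G(m) = -55/3 (G(m) = 1/(-3/55) = -55/3)
(G(-10) + 494)/(501 + (-10*2 + 0)) = (-55/3 + 494)/(501 + (-10*2 + 0)) = 1427/(3*(501 + (-20 + 0))) = 1427/(3*(501 - 20)) = (1427/3)/481 = (1427/3)*(1/481) = 1427/1443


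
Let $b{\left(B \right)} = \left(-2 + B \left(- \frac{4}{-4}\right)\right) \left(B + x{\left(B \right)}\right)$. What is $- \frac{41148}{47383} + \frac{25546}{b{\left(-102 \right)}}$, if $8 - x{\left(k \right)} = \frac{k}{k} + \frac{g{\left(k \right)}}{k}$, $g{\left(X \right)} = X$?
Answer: $\frac{399812243}{236535936} \approx 1.6903$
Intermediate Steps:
$x{\left(k \right)} = 6$ ($x{\left(k \right)} = 8 - \left(\frac{k}{k} + \frac{k}{k}\right) = 8 - \left(1 + 1\right) = 8 - 2 = 6$)
$b{\left(B \right)} = \left(-2 + B\right) \left(6 + B\right)$ ($b{\left(B \right)} = \left(-2 + B \left(- \frac{4}{-4}\right)\right) \left(B + 6\right) = \left(-2 + B \left(\left(-4\right) \left(- \frac{1}{4}\right)\right)\right) \left(6 + B\right) = \left(-2 + B 1\right) \left(6 + B\right) = \left(-2 + B\right) \left(6 + B\right)$)
$- \frac{41148}{47383} + \frac{25546}{b{\left(-102 \right)}} = - \frac{41148}{47383} + \frac{25546}{-12 + \left(-102\right)^{2} + 4 \left(-102\right)} = \left(-41148\right) \frac{1}{47383} + \frac{25546}{-12 + 10404 - 408} = - \frac{41148}{47383} + \frac{25546}{9984} = - \frac{41148}{47383} + 25546 \cdot \frac{1}{9984} = - \frac{41148}{47383} + \frac{12773}{4992} = \frac{399812243}{236535936}$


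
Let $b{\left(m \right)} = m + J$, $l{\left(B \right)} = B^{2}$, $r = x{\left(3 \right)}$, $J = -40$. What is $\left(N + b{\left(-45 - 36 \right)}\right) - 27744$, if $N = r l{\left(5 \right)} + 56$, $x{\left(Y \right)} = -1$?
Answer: $-27834$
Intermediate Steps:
$r = -1$
$b{\left(m \right)} = -40 + m$ ($b{\left(m \right)} = m - 40 = -40 + m$)
$N = 31$ ($N = - 5^{2} + 56 = \left(-1\right) 25 + 56 = -25 + 56 = 31$)
$\left(N + b{\left(-45 - 36 \right)}\right) - 27744 = \left(31 - 121\right) - 27744 = -90 - 27744 = -27834$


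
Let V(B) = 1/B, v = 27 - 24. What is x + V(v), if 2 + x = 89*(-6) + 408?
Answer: -383/3 ≈ -127.67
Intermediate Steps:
v = 3
x = -128 (x = -2 + (89*(-6) + 408) = -2 + (-534 + 408) = -2 - 126 = -128)
x + V(v) = -128 + 1/3 = -383/3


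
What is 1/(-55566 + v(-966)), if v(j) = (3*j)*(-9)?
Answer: -1/29484 ≈ -3.3917e-5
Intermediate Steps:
v(j) = -27*j
1/(-55566 + v(-966)) = 1/(-55566 - 27*(-966)) = 1/(-55566 + 26082) = 1/(-29484) = -1/29484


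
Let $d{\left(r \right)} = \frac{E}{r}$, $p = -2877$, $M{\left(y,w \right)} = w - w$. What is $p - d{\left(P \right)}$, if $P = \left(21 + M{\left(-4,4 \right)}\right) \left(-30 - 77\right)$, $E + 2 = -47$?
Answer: $- \frac{923524}{321} \approx -2877.0$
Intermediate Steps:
$E = -49$ ($E = -2 - 47 = -49$)
$M{\left(y,w \right)} = 0$
$P = -2247$ ($P = \left(21 + 0\right) \left(-30 - 77\right) = 21 \left(-107\right) = -2247$)
$d{\left(r \right)} = - \frac{49}{r}$
$p - d{\left(P \right)} = -2877 - - \frac{49}{-2247} = -2877 - \left(-49\right) \left(- \frac{1}{2247}\right) = -2877 - \frac{7}{321} = - \frac{923524}{321}$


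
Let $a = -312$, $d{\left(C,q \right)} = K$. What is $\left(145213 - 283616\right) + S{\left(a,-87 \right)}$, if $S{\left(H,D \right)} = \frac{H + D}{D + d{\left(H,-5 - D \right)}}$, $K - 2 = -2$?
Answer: $- \frac{4013554}{29} \approx -1.384 \cdot 10^{5}$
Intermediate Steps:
$K = 0$ ($K = 2 - 2 = 0$)
$d{\left(C,q \right)} = 0$
$S{\left(H,D \right)} = \frac{D + H}{D}$ ($S{\left(H,D \right)} = \frac{H + D}{D + 0} = \frac{D + H}{D}$)
$\left(145213 - 283616\right) + S{\left(a,-87 \right)} = \left(145213 - 283616\right) + \frac{-87 - 312}{-87} = -138403 - - \frac{133}{29} = -138403 + \frac{133}{29} = - \frac{4013554}{29}$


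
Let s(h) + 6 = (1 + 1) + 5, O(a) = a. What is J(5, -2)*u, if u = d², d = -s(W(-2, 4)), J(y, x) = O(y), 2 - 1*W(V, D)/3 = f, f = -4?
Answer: 5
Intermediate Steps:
W(V, D) = 18 (W(V, D) = 6 - 3*(-4) = 6 + 12 = 18)
J(y, x) = y
s(h) = 1 (s(h) = -6 + ((1 + 1) + 5) = -6 + (2 + 5) = -6 + 7 = 1)
d = -1 (d = -1*1 = -1)
u = 1 (u = (-1)² = 1)
J(5, -2)*u = 5*1 = 5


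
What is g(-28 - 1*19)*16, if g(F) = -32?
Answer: -512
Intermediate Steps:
g(-28 - 1*19)*16 = -32*16 = -512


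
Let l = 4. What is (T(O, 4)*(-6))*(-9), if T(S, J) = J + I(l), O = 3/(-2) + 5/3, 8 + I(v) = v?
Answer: 0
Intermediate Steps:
I(v) = -8 + v
O = 1/6 (O = 3*(-1/2) + 5*(1/3) = -3/2 + 5/3 = 1/6 ≈ 0.16667)
T(S, J) = -4 + J (T(S, J) = J + (-8 + 4) = J - 4 = -4 + J)
(T(O, 4)*(-6))*(-9) = ((-4 + 4)*(-6))*(-9) = (0*(-6))*(-9) = 0*(-9) = 0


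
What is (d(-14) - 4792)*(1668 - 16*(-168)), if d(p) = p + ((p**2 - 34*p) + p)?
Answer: -18068688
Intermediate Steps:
d(p) = p**2 - 32*p (d(p) = p + (p**2 - 33*p) = p**2 - 32*p)
(d(-14) - 4792)*(1668 - 16*(-168)) = (-14*(-32 - 14) - 4792)*(1668 - 16*(-168)) = (-14*(-46) - 4792)*(1668 + 2688) = (644 - 4792)*4356 = -4148*4356 = -18068688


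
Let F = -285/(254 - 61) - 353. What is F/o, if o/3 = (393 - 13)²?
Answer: -34207/41803800 ≈ -0.00081827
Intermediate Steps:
F = -68414/193 (F = -285/193 - 353 = -68414/193 ≈ -354.48)
o = 433200 (o = 3*(393 - 13)² = 3*380² = 3*144400 = 433200)
F/o = -68414/193/433200 = -68414/193*1/433200 = -34207/41803800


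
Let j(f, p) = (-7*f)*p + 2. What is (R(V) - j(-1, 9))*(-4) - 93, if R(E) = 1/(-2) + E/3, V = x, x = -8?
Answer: 539/3 ≈ 179.67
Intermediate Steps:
j(f, p) = 2 - 7*f*p (j(f, p) = -7*f*p + 2 = 2 - 7*f*p)
V = -8
R(E) = -1/2 + E/3 (R(E) = 1*(-1/2) + E*(1/3) = -1/2 + E/3)
(R(V) - j(-1, 9))*(-4) - 93 = ((-1/2 + (1/3)*(-8)) - (2 - 7*(-1)*9))*(-4) - 93 = ((-1/2 - 8/3) - (2 + 63))*(-4) - 93 = (-19/6 - 1*65)*(-4) - 93 = (-19/6 - 65)*(-4) - 93 = -409/6*(-4) - 93 = 818/3 - 93 = 539/3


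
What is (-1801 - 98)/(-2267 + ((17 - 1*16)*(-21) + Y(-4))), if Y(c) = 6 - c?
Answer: 1899/2278 ≈ 0.83363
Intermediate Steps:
(-1801 - 98)/(-2267 + ((17 - 1*16)*(-21) + Y(-4))) = (-1801 - 98)/(-2267 + ((17 - 1*16)*(-21) + (6 - 1*(-4)))) = -1899/(-2267 + ((17 - 16)*(-21) + (6 + 4))) = -1899/(-2267 + (1*(-21) + 10)) = -1899/(-2267 + (-21 + 10)) = -1899/(-2267 - 11) = -1899/(-2278) = -1899*(-1/2278) = 1899/2278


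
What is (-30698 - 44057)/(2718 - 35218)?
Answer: 14951/6500 ≈ 2.3002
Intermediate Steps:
(-30698 - 44057)/(2718 - 35218) = -74755/(-32500) = -74755*(-1/32500) = 14951/6500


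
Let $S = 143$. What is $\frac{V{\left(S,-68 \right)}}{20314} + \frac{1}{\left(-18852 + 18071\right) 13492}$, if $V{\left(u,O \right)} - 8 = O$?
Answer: $- \frac{316127717}{107026868564} \approx -0.0029537$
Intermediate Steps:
$V{\left(u,O \right)} = 8 + O$
$\frac{V{\left(S,-68 \right)}}{20314} + \frac{1}{\left(-18852 + 18071\right) 13492} = \frac{8 - 68}{20314} + \frac{1}{\left(-18852 + 18071\right) 13492} = \left(-60\right) \frac{1}{20314} + \frac{1}{-781} \cdot \frac{1}{13492} = - \frac{30}{10157} - \frac{1}{10537252} = - \frac{316127717}{107026868564}$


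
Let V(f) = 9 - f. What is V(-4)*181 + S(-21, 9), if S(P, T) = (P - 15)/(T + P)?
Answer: 2356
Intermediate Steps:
S(P, T) = (-15 + P)/(P + T)
V(-4)*181 + S(-21, 9) = (9 - 1*(-4))*181 + (-15 - 21)/(-21 + 9) = (9 + 4)*181 - 36/(-12) = 13*181 - 1/12*(-36) = 2353 + 3 = 2356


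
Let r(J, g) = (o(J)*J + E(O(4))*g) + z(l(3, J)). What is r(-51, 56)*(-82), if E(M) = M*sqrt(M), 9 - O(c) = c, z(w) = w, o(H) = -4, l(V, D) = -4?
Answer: -16400 - 22960*sqrt(5) ≈ -67740.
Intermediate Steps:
O(c) = 9 - c
E(M) = M**(3/2)
r(J, g) = -4 - 4*J + 5*g*sqrt(5) (r(J, g) = (-4*J + (9 - 1*4)**(3/2)*g) - 4 = (-4*J + (9 - 4)**(3/2)*g) - 4 = (-4*J + 5**(3/2)*g) - 4 = (-4*J + (5*sqrt(5))*g) - 4 = (-4*J + 5*g*sqrt(5)) - 4 = -4 - 4*J + 5*g*sqrt(5))
r(-51, 56)*(-82) = (-4 - 4*(-51) + 5*56*sqrt(5))*(-82) = (-4 + 204 + 280*sqrt(5))*(-82) = (200 + 280*sqrt(5))*(-82) = -16400 - 22960*sqrt(5)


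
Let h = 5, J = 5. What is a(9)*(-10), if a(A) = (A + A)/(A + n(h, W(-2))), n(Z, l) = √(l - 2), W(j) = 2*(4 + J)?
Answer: -180/13 ≈ -13.846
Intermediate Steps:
W(j) = 18 (W(j) = 2*(4 + 5) = 2*9 = 18)
n(Z, l) = √(-2 + l)
a(A) = 2*A/(4 + A) (a(A) = (A + A)/(A + √(-2 + 18)) = (2*A)/(A + √16) = (2*A)/(A + 4) = (2*A)/(4 + A) = 2*A/(4 + A))
a(9)*(-10) = (2*9/(4 + 9))*(-10) = (2*9/13)*(-10) = (2*9*(1/13))*(-10) = (18/13)*(-10) = -180/13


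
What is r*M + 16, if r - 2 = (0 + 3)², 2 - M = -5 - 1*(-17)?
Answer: -94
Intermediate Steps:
M = -10 (M = 2 - (-5 - 1*(-17)) = 2 - (-5 + 17) = 2 - 1*12 = 2 - 12 = -10)
r = 11 (r = 2 + (0 + 3)² = 2 + 3² = 2 + 9 = 11)
r*M + 16 = 11*(-10) + 16 = -110 + 16 = -94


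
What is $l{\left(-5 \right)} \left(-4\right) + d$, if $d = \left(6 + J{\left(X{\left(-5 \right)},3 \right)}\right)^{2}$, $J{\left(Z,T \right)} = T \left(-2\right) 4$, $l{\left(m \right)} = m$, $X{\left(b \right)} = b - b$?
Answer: $344$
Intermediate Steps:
$X{\left(b \right)} = 0$
$J{\left(Z,T \right)} = - 8 T$ ($J{\left(Z,T \right)} = - 2 T 4 = - 8 T$)
$d = 324$ ($d = \left(6 - 24\right)^{2} = \left(-18\right)^{2} = 324$)
$l{\left(-5 \right)} \left(-4\right) + d = \left(-5\right) \left(-4\right) + 324 = 20 + 324 = 344$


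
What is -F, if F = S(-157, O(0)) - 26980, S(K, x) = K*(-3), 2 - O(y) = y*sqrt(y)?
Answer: 26509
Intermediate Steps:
O(y) = 2 - y**(3/2) (O(y) = 2 - y*sqrt(y) = 2 - y**(3/2))
S(K, x) = -3*K
F = -26509 (F = -3*(-157) - 26980 = 471 - 26980 = -26509)
-F = -1*(-26509) = 26509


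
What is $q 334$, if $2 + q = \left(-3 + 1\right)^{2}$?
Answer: $668$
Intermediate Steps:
$q = 2$ ($q = -2 + \left(-3 + 1\right)^{2} = -2 + \left(-2\right)^{2} = -2 + 4 = 2$)
$q 334 = 2 \cdot 334 = 668$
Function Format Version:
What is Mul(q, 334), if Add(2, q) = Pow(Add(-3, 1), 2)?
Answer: 668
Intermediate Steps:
q = 2 (q = Add(-2, Pow(Add(-3, 1), 2)) = Add(-2, Pow(-2, 2)) = Add(-2, 4) = 2)
Mul(q, 334) = Mul(2, 334) = 668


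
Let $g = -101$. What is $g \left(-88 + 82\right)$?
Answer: $606$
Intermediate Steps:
$g \left(-88 + 82\right) = - 101 \left(-88 + 82\right) = \left(-101\right) \left(-6\right) = 606$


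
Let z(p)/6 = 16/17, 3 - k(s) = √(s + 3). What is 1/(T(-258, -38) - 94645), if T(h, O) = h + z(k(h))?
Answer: -17/1613255 ≈ -1.0538e-5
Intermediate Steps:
k(s) = 3 - √(3 + s) (k(s) = 3 - √(s + 3) = 3 - √(3 + s))
z(p) = 96/17 (z(p) = 6*(16/17) = 96/17)
T(h, O) = 96/17 + h (T(h, O) = h + 96/17 = 96/17 + h)
1/(T(-258, -38) - 94645) = 1/((96/17 - 258) - 94645) = 1/(-4290/17 - 94645) = 1/(-1613255/17) = -17/1613255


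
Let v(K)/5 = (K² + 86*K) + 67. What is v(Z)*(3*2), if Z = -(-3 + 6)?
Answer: -5460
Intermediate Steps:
Z = -3 (Z = -1*3 = -3)
v(K) = 335 + 5*K² + 430*K (v(K) = 5*((K² + 86*K) + 67) = 5*(67 + K² + 86*K) = 335 + 5*K² + 430*K)
v(Z)*(3*2) = (335 + 5*(-3)² + 430*(-3))*(3*2) = (335 + 5*9 - 1290)*6 = (335 + 45 - 1290)*6 = -910*6 = -5460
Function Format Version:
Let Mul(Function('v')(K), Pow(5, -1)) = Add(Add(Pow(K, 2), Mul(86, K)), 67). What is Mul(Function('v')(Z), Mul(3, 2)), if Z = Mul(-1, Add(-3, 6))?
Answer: -5460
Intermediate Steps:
Z = -3 (Z = Mul(-1, 3) = -3)
Function('v')(K) = Add(335, Mul(5, Pow(K, 2)), Mul(430, K)) (Function('v')(K) = Mul(5, Add(Add(Pow(K, 2), Mul(86, K)), 67)) = Mul(5, Add(67, Pow(K, 2), Mul(86, K))) = Add(335, Mul(5, Pow(K, 2)), Mul(430, K)))
Mul(Function('v')(Z), Mul(3, 2)) = Mul(Add(335, Mul(5, Pow(-3, 2)), Mul(430, -3)), Mul(3, 2)) = Mul(Add(335, Mul(5, 9), -1290), 6) = Mul(Add(335, 45, -1290), 6) = Mul(-910, 6) = -5460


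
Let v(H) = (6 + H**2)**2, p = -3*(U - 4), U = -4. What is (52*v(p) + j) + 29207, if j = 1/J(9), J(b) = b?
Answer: 158785696/9 ≈ 1.7643e+7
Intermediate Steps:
p = 24 (p = -3*(-4 - 4) = -3*(-8) = 24)
j = 1/9 ≈ 0.11111
(52*v(p) + j) + 29207 = (52*(6 + 24**2)**2 + 1/9) + 29207 = (52*(6 + 576)**2 + 1/9) + 29207 = (52*582**2 + 1/9) + 29207 = (52*338724 + 1/9) + 29207 = (17613648 + 1/9) + 29207 = 158522833/9 + 29207 = 158785696/9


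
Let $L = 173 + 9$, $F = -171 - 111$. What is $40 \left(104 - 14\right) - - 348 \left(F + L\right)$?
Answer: $-31200$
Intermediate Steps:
$F = -282$
$L = 182$
$40 \left(104 - 14\right) - - 348 \left(F + L\right) = 40 \left(104 - 14\right) - - 348 \left(-282 + 182\right) = 40 \cdot 90 - \left(-348\right) \left(-100\right) = 3600 - 34800 = -31200$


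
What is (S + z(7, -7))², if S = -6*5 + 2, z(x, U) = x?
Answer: 441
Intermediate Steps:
S = -28 (S = -30 + 2 = -28)
(S + z(7, -7))² = (-28 + 7)² = (-21)² = 441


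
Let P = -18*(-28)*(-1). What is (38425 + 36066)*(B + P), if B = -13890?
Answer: -1072223454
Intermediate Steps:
P = -504 (P = 504*(-1) = -504)
(38425 + 36066)*(B + P) = (38425 + 36066)*(-13890 - 504) = 74491*(-14394) = -1072223454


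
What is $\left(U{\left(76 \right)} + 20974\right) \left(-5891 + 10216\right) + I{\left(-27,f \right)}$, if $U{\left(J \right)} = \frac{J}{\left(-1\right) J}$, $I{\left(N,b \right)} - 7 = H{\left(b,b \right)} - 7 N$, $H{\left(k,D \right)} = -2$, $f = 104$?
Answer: $90708419$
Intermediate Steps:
$I{\left(N,b \right)} = 5 - 7 N$ ($I{\left(N,b \right)} = 7 - \left(2 + 7 N\right) = 5 - 7 N$)
$U{\left(J \right)} = -1$ ($U{\left(J \right)} = J \left(- \frac{1}{J}\right) = -1$)
$\left(U{\left(76 \right)} + 20974\right) \left(-5891 + 10216\right) + I{\left(-27,f \right)} = \left(-1 + 20974\right) \left(-5891 + 10216\right) + \left(5 - -189\right) = 20973 \cdot 4325 + \left(5 + 189\right) = 90708225 + 194 = 90708419$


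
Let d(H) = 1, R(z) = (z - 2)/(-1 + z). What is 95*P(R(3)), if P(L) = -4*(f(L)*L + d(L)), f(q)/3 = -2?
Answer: 760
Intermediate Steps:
R(z) = (-2 + z)/(-1 + z)
f(q) = -6 (f(q) = 3*(-2) = -6)
P(L) = -4 + 24*L (P(L) = -4*(-6*L + 1) = -4*(1 - 6*L) = -4 + 24*L)
95*P(R(3)) = 95*(-4 + 24*((-2 + 3)/(-1 + 3))) = 95*(-4 + 24*(1/2)) = 95*(-4 + 12) = 95*8 = 760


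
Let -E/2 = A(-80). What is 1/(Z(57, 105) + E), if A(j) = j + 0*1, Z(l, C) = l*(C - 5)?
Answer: 1/5860 ≈ 0.00017065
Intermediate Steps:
Z(l, C) = l*(-5 + C)
A(j) = j (A(j) = j + 0 = j)
E = 160 (E = -2*(-80) = 160)
1/(Z(57, 105) + E) = 1/(57*(-5 + 105) + 160) = 1/(57*100 + 160) = 1/(5700 + 160) = 1/5860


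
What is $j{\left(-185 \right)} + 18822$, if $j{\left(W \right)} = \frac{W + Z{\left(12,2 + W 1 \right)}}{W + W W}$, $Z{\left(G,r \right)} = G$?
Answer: $\frac{640700707}{34040} \approx 18822.0$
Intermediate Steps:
$j{\left(W \right)} = \frac{12 + W}{W + W^{2}}$ ($j{\left(W \right)} = \frac{W + 12}{W + W W} = \frac{12 + W}{W + W^{2}}$)
$j{\left(-185 \right)} + 18822 = \frac{12 - 185}{\left(-185\right) \left(1 - 185\right)} + 18822 = \left(- \frac{1}{185}\right) \frac{1}{-184} \left(-173\right) + 18822 = \left(- \frac{1}{185}\right) \left(- \frac{1}{184}\right) \left(-173\right) + 18822 = - \frac{173}{34040} + 18822 = \frac{640700707}{34040}$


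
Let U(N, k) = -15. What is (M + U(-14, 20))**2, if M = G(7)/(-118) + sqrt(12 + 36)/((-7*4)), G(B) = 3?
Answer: 154074693/682276 + 1773*sqrt(3)/413 ≈ 233.26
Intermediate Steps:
M = -3/118 - sqrt(3)/7 (M = 3/(-118) + sqrt(12 + 36)/((-7*4)) = 3*(-1/118) + sqrt(48)/(-28) = -3/118 + (4*sqrt(3))*(-1/28) = -3/118 - sqrt(3)/7 ≈ -0.27286)
(M + U(-14, 20))**2 = ((-3/118 - sqrt(3)/7) - 15)**2 = (-1773/118 - sqrt(3)/7)**2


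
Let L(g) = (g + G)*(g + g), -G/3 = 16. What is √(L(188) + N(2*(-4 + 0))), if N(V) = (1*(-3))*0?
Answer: 4*√3290 ≈ 229.43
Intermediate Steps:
G = -48 (G = -3*16 = -48)
L(g) = 2*g*(-48 + g) (L(g) = (g - 48)*(g + g) = (-48 + g)*(2*g) = 2*g*(-48 + g))
N(V) = 0 (N(V) = -3*0 = 0)
√(L(188) + N(2*(-4 + 0))) = √(2*188*(-48 + 188) + 0) = √(2*188*140 + 0) = √(52640 + 0) = √52640 = 4*√3290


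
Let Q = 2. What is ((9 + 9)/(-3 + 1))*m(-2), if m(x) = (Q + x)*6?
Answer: 0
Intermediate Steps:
m(x) = 12 + 6*x (m(x) = (2 + x)*6 = 12 + 6*x)
((9 + 9)/(-3 + 1))*m(-2) = ((9 + 9)/(-3 + 1))*(12 + 6*(-2)) = (18/(-2))*(12 - 12) = (18*(-1/2))*0 = -9*0 = 0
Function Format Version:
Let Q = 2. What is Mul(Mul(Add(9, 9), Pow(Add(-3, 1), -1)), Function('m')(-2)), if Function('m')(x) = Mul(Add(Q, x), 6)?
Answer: 0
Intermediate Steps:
Function('m')(x) = Add(12, Mul(6, x)) (Function('m')(x) = Mul(Add(2, x), 6) = Add(12, Mul(6, x)))
Mul(Mul(Add(9, 9), Pow(Add(-3, 1), -1)), Function('m')(-2)) = Mul(Mul(Add(9, 9), Pow(Add(-3, 1), -1)), Add(12, Mul(6, -2))) = Mul(Mul(18, Pow(-2, -1)), Add(12, -12)) = Mul(Mul(18, Rational(-1, 2)), 0) = Mul(-9, 0) = 0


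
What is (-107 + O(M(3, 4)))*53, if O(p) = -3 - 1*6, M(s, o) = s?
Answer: -6148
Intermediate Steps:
O(p) = -9 (O(p) = -3 - 6 = -9)
(-107 + O(M(3, 4)))*53 = (-107 - 9)*53 = -116*53 = -6148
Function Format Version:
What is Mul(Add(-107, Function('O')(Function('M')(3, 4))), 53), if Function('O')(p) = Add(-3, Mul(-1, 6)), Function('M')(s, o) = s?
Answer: -6148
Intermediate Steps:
Function('O')(p) = -9 (Function('O')(p) = Add(-3, -6) = -9)
Mul(Add(-107, Function('O')(Function('M')(3, 4))), 53) = Mul(Add(-107, -9), 53) = Mul(-116, 53) = -6148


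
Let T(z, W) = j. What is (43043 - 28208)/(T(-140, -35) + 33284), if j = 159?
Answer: 14835/33443 ≈ 0.44359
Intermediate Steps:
T(z, W) = 159
(43043 - 28208)/(T(-140, -35) + 33284) = (43043 - 28208)/(159 + 33284) = 14835/33443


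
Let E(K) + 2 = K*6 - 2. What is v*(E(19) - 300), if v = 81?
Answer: -15390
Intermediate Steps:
E(K) = -4 + 6*K (E(K) = -2 + (K*6 - 2) = -2 + (6*K - 2) = -2 + (-2 + 6*K) = -4 + 6*K)
v*(E(19) - 300) = 81*((-4 + 6*19) - 300) = 81*((-4 + 114) - 300) = 81*(110 - 300) = 81*(-190) = -15390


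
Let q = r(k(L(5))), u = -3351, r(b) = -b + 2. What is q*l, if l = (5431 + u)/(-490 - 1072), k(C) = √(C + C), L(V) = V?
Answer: -2080/781 + 1040*√10/781 ≈ 1.5477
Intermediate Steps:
k(C) = √2*√C (k(C) = √(2*C) = √2*√C)
r(b) = 2 - b
q = 2 - √10 (q = 2 - √2*√5 = 2 - √10 ≈ -1.1623)
l = -1040/781 (l = (5431 - 3351)/(-490 - 1072) = 2080/(-1562) = 2080*(-1/1562) = -1040/781 ≈ -1.3316)
q*l = (2 - √10)*(-1040/781) = -2080/781 + 1040*√10/781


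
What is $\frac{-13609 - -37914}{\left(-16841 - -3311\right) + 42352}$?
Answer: $\frac{24305}{28822} \approx 0.84328$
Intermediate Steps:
$\frac{-13609 - -37914}{\left(-16841 - -3311\right) + 42352} = \frac{-13609 + 37914}{\left(-16841 + 3311\right) + 42352} = \frac{24305}{-13530 + 42352} = \frac{24305}{28822}$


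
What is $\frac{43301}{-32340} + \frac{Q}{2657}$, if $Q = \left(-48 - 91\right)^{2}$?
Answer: $\frac{509790383}{85927380} \approx 5.9328$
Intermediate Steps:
$Q = 19321$ ($Q = \left(-139\right)^{2} = 19321$)
$\frac{43301}{-32340} + \frac{Q}{2657} = \frac{43301}{-32340} + \frac{19321}{2657} = 43301 \left(- \frac{1}{32340}\right) + 19321 \cdot \frac{1}{2657} = - \frac{43301}{32340} + \frac{19321}{2657} = \frac{509790383}{85927380}$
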